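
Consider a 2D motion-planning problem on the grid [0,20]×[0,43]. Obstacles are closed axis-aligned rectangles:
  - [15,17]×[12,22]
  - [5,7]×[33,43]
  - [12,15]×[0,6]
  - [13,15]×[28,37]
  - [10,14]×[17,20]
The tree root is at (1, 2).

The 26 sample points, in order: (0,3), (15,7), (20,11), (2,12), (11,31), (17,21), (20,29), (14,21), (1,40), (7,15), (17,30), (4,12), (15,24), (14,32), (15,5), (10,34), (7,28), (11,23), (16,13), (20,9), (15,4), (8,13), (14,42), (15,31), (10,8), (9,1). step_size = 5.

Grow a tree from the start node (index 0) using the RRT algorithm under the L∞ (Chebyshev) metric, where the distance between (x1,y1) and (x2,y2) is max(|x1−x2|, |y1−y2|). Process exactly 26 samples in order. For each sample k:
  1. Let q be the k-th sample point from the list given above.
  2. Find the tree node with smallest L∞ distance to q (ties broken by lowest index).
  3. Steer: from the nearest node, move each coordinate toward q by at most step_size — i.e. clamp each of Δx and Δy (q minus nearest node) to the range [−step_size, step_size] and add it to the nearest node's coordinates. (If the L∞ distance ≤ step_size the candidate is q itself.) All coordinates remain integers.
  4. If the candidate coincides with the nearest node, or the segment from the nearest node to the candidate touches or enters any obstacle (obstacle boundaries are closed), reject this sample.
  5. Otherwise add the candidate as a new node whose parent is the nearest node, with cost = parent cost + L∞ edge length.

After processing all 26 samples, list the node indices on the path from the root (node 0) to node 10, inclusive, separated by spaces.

1. q=(0,3) nearest=0 d=1 new=(0,3) → add node 1 parent=0 cost=1
2. q=(15,7) nearest=0 d=14 new=(6,7) → add node 2 parent=0 cost=5
3. q=(20,11) nearest=2 d=14 new=(11,11) → add node 3 parent=2 cost=10
4. q=(2,12) nearest=2 d=5 new=(2,12) → add node 4 parent=2 cost=10
5. q=(11,31) nearest=4 d=19 new=(7,17) → add node 5 parent=4 cost=15
6. q=(17,21) nearest=3 d=10 new=(16,16) → blocked by [15,17]×[12,22], reject
7. q=(20,29) nearest=5 d=13 new=(12,22) → blocked by [10,14]×[17,20], reject
8. q=(14,21) nearest=5 d=7 new=(12,21) → blocked by [10,14]×[17,20], reject
9. q=(1,40) nearest=5 d=23 new=(2,22) → add node 6 parent=5 cost=20
10. q=(7,15) nearest=5 d=2 new=(7,15) → add node 7 parent=5 cost=17
11. q=(17,30) nearest=5 d=13 new=(12,22) → blocked by [10,14]×[17,20], reject
12. q=(4,12) nearest=4 d=2 new=(4,12) → add node 8 parent=4 cost=12
13. q=(15,24) nearest=5 d=8 new=(12,22) → blocked by [10,14]×[17,20], reject
14. q=(14,32) nearest=6 d=12 new=(7,27) → add node 9 parent=6 cost=25
15. q=(15,5) nearest=3 d=6 new=(15,6) → blocked by [12,15]×[0,6], reject
16. q=(10,34) nearest=9 d=7 new=(10,32) → add node 10 parent=9 cost=30
17. q=(7,28) nearest=9 d=1 new=(7,28) → add node 11 parent=9 cost=26
18. q=(11,23) nearest=9 d=4 new=(11,23) → add node 12 parent=9 cost=29
19. q=(16,13) nearest=3 d=5 new=(16,13) → blocked by [15,17]×[12,22], reject
20. q=(20,9) nearest=3 d=9 new=(16,9) → add node 13 parent=3 cost=15
21. q=(15,4) nearest=13 d=5 new=(15,4) → blocked by [12,15]×[0,6], reject
22. q=(8,13) nearest=7 d=2 new=(8,13) → add node 14 parent=7 cost=19
23. q=(14,42) nearest=10 d=10 new=(14,37) → blocked by [13,15]×[28,37], reject
24. q=(15,31) nearest=10 d=5 new=(15,31) → blocked by [13,15]×[28,37], reject
25. q=(10,8) nearest=3 d=3 new=(10,8) → add node 15 parent=3 cost=13
26. q=(9,1) nearest=2 d=6 new=(9,2) → add node 16 parent=2 cost=10

Path: 0 2 4 5 6 9 10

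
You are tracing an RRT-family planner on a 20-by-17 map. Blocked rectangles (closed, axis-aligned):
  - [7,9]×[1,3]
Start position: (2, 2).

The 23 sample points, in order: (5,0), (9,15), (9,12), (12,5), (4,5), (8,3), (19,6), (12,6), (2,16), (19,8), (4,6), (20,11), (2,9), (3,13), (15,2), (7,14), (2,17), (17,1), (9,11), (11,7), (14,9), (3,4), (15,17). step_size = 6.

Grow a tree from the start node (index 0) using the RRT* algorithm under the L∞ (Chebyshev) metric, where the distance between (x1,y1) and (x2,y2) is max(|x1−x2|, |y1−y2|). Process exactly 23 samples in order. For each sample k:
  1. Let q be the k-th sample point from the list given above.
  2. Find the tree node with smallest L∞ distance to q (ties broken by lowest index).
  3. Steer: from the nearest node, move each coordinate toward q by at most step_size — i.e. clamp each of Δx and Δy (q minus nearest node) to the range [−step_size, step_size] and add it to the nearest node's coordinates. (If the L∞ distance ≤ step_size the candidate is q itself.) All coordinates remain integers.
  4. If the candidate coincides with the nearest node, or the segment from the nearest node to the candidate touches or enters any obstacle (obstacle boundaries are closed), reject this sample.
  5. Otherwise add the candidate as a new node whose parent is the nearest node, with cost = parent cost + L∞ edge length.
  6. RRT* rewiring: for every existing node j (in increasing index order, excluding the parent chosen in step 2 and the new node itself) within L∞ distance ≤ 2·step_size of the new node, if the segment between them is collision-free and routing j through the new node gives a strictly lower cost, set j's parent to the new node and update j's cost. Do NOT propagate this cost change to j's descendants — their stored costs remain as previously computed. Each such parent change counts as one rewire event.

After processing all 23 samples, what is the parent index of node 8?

1. q=(5,0) nearest=0 d=3 new=(5,0) → add node 1 parent=0 cost=3
2. q=(9,15) nearest=0 d=13 new=(8,8) → add node 2 parent=0 cost=6
3. q=(9,12) nearest=2 d=4 new=(9,12) → add node 3 parent=2 cost=10
4. q=(12,5) nearest=2 d=4 new=(12,5) → add node 4 parent=2 cost=10
5. q=(4,5) nearest=0 d=3 new=(4,5) → add node 5 parent=0 cost=3
6. q=(8,3) nearest=1 d=3 new=(8,3) → blocked by [7,9]×[1,3], reject
7. q=(19,6) nearest=4 d=7 new=(18,6) → add node 6 parent=4 cost=16
8. q=(12,6) nearest=4 d=1 new=(12,6) → add node 7 parent=4 cost=11
9. q=(2,16) nearest=3 d=7 new=(3,16) → add node 8 parent=3 cost=16
10. q=(19,8) nearest=6 d=2 new=(19,8) → add node 9 parent=6 cost=18
11. q=(4,6) nearest=5 d=1 new=(4,6) → add node 10 parent=5 cost=4; rewire 8→10 (14<16)
12. q=(20,11) nearest=9 d=3 new=(20,11) → add node 11 parent=9 cost=21
13. q=(2,9) nearest=10 d=3 new=(2,9) → add node 12 parent=10 cost=7
14. q=(3,13) nearest=8 d=3 new=(3,13) → add node 13 parent=8 cost=17
15. q=(15,2) nearest=4 d=3 new=(15,2) → add node 14 parent=4 cost=13
16. q=(7,14) nearest=3 d=2 new=(7,14) → add node 15 parent=3 cost=12; rewire 13→15 (16<17)
17. q=(2,17) nearest=8 d=1 new=(2,17) → add node 16 parent=8 cost=15
18. q=(17,1) nearest=14 d=2 new=(17,1) → add node 17 parent=14 cost=15
19. q=(9,11) nearest=3 d=1 new=(9,11) → add node 18 parent=3 cost=11
20. q=(11,7) nearest=7 d=1 new=(11,7) → add node 19 parent=7 cost=12
21. q=(14,9) nearest=7 d=3 new=(14,9) → add node 20 parent=7 cost=14; rewire 11→20 (20<21)
22. q=(3,4) nearest=5 d=1 new=(3,4) → add node 21 parent=5 cost=4; rewire 13→21 (13<16)
23. q=(15,17) nearest=3 d=6 new=(15,17) → add node 22 parent=3 cost=16

Parent of node 8: 10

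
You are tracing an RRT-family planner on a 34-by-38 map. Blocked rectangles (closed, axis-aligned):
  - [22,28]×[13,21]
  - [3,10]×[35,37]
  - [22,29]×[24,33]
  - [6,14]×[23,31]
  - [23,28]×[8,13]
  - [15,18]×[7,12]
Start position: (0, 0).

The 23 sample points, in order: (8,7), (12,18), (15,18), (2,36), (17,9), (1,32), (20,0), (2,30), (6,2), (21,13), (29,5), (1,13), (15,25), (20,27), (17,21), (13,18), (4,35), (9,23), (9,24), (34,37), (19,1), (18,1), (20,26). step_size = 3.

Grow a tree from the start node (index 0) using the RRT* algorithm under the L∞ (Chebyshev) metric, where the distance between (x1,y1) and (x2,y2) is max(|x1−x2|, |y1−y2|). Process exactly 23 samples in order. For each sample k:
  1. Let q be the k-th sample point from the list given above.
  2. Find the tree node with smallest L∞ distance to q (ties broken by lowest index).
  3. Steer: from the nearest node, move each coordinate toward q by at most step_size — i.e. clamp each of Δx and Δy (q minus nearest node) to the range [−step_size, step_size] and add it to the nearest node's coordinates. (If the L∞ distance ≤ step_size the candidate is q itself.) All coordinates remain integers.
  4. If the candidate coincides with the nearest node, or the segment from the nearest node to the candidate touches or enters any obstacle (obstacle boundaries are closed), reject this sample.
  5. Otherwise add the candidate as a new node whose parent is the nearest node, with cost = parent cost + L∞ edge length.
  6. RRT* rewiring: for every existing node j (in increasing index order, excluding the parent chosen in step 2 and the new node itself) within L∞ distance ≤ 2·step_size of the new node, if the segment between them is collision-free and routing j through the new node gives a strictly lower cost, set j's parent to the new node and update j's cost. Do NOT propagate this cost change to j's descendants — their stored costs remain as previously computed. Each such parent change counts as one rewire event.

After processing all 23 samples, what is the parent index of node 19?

1. q=(8,7) nearest=0 d=8 new=(3,3) → add node 1 parent=0 cost=3
2. q=(12,18) nearest=1 d=15 new=(6,6) → add node 2 parent=1 cost=6
3. q=(15,18) nearest=2 d=12 new=(9,9) → add node 3 parent=2 cost=9
4. q=(2,36) nearest=3 d=27 new=(6,12) → add node 4 parent=3 cost=12
5. q=(17,9) nearest=3 d=8 new=(12,9) → add node 5 parent=3 cost=12
6. q=(1,32) nearest=4 d=20 new=(3,15) → add node 6 parent=4 cost=15
7. q=(20,0) nearest=5 d=9 new=(15,6) → add node 7 parent=5 cost=15
8. q=(2,30) nearest=6 d=15 new=(2,18) → add node 8 parent=6 cost=18
9. q=(6,2) nearest=1 d=3 new=(6,2) → add node 9 parent=1 cost=6
10. q=(21,13) nearest=7 d=7 new=(18,9) → blocked by [15,18]×[7,12], reject
11. q=(29,5) nearest=7 d=14 new=(18,5) → add node 10 parent=7 cost=18
12. q=(1,13) nearest=6 d=2 new=(1,13) → add node 11 parent=6 cost=17
13. q=(15,25) nearest=6 d=12 new=(6,18) → add node 12 parent=6 cost=18
14. q=(20,27) nearest=12 d=14 new=(9,21) → add node 13 parent=12 cost=21
15. q=(17,21) nearest=13 d=8 new=(12,21) → add node 14 parent=13 cost=24
16. q=(13,18) nearest=14 d=3 new=(13,18) → add node 15 parent=14 cost=27
17. q=(4,35) nearest=13 d=14 new=(6,24) → blocked by [6,14]×[23,31], reject
18. q=(9,23) nearest=13 d=2 new=(9,23) → blocked by [6,14]×[23,31], reject
19. q=(9,24) nearest=13 d=3 new=(9,24) → blocked by [6,14]×[23,31], reject
20. q=(34,37) nearest=15 d=21 new=(16,21) → add node 16 parent=15 cost=30
21. q=(19,1) nearest=10 d=4 new=(19,2) → add node 17 parent=10 cost=21
22. q=(18,1) nearest=17 d=1 new=(18,1) → add node 18 parent=17 cost=22
23. q=(20,26) nearest=16 d=5 new=(19,24) → add node 19 parent=16 cost=33

Parent of node 19: 16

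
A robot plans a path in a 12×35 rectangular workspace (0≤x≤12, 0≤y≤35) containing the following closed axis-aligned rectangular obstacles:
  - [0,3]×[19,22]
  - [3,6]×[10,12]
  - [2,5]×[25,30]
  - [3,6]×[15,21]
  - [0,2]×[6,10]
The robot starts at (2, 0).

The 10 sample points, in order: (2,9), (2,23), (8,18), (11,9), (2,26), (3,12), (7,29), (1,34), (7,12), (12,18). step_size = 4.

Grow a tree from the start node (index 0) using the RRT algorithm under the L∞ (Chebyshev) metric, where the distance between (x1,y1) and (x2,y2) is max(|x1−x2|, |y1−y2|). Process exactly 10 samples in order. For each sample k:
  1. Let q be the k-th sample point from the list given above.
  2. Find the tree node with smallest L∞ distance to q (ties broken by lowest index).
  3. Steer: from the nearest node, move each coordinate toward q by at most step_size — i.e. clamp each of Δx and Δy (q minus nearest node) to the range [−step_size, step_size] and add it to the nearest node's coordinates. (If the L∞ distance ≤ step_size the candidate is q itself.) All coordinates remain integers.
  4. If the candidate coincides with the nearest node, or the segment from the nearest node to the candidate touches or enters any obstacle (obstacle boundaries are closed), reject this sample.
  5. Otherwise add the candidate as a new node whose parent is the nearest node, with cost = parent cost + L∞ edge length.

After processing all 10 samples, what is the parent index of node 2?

Parent of node 2: 1

1. q=(2,9) nearest=0 d=9 new=(2,4) → add node 1 parent=0 cost=4
2. q=(2,23) nearest=1 d=19 new=(2,8) → blocked by [0,2]×[6,10], reject
3. q=(8,18) nearest=1 d=14 new=(6,8) → add node 2 parent=1 cost=8
4. q=(11,9) nearest=2 d=5 new=(10,9) → add node 3 parent=2 cost=12
5. q=(2,26) nearest=3 d=17 new=(6,13) → add node 4 parent=3 cost=16
6. q=(3,12) nearest=4 d=3 new=(3,12) → blocked by [3,6]×[10,12], reject
7. q=(7,29) nearest=4 d=16 new=(7,17) → add node 5 parent=4 cost=20
8. q=(1,34) nearest=5 d=17 new=(3,21) → blocked by [0,3]×[19,22], reject
9. q=(7,12) nearest=4 d=1 new=(7,12) → add node 6 parent=4 cost=17
10. q=(12,18) nearest=5 d=5 new=(11,18) → add node 7 parent=5 cost=24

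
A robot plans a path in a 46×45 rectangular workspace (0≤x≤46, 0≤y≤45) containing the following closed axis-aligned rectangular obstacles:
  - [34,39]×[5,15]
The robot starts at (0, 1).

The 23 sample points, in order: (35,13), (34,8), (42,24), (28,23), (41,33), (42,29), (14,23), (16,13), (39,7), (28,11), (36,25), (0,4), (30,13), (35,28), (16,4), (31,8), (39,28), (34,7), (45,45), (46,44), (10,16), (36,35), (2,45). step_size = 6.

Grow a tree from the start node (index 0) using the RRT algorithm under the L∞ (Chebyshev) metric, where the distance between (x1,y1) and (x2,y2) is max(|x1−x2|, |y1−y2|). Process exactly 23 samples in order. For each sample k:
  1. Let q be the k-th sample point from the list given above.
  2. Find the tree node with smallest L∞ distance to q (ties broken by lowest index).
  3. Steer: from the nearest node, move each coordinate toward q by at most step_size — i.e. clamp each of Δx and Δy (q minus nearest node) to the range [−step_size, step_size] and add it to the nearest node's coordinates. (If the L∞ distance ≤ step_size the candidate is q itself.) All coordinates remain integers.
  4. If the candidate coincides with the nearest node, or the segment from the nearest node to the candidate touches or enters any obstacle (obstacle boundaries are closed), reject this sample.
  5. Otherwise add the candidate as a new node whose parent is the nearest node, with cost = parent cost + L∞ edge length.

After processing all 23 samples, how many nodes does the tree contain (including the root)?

Node count: 23

1. q=(35,13) nearest=0 d=35 new=(6,7) → add node 1 parent=0 cost=6
2. q=(34,8) nearest=1 d=28 new=(12,8) → add node 2 parent=1 cost=12
3. q=(42,24) nearest=2 d=30 new=(18,14) → add node 3 parent=2 cost=18
4. q=(28,23) nearest=3 d=10 new=(24,20) → add node 4 parent=3 cost=24
5. q=(41,33) nearest=4 d=17 new=(30,26) → add node 5 parent=4 cost=30
6. q=(42,29) nearest=5 d=12 new=(36,29) → add node 6 parent=5 cost=36
7. q=(14,23) nearest=3 d=9 new=(14,20) → add node 7 parent=3 cost=24
8. q=(16,13) nearest=3 d=2 new=(16,13) → add node 8 parent=3 cost=20
9. q=(39,7) nearest=4 d=15 new=(30,14) → add node 9 parent=4 cost=30
10. q=(28,11) nearest=9 d=3 new=(28,11) → add node 10 parent=9 cost=33
11. q=(36,25) nearest=6 d=4 new=(36,25) → add node 11 parent=6 cost=40
12. q=(0,4) nearest=0 d=3 new=(0,4) → add node 12 parent=0 cost=3
13. q=(30,13) nearest=9 d=1 new=(30,13) → add node 13 parent=9 cost=31
14. q=(35,28) nearest=6 d=1 new=(35,28) → add node 14 parent=6 cost=37
15. q=(16,4) nearest=2 d=4 new=(16,4) → add node 15 parent=2 cost=16
16. q=(31,8) nearest=10 d=3 new=(31,8) → add node 16 parent=10 cost=36
17. q=(39,28) nearest=6 d=3 new=(39,28) → add node 17 parent=6 cost=39
18. q=(34,7) nearest=16 d=3 new=(34,7) → blocked by [34,39]×[5,15], reject
19. q=(45,45) nearest=6 d=16 new=(42,35) → add node 18 parent=6 cost=42
20. q=(46,44) nearest=18 d=9 new=(46,41) → add node 19 parent=18 cost=48
21. q=(10,16) nearest=7 d=4 new=(10,16) → add node 20 parent=7 cost=28
22. q=(36,35) nearest=6 d=6 new=(36,35) → add node 21 parent=6 cost=42
23. q=(2,45) nearest=4 d=25 new=(18,26) → add node 22 parent=4 cost=30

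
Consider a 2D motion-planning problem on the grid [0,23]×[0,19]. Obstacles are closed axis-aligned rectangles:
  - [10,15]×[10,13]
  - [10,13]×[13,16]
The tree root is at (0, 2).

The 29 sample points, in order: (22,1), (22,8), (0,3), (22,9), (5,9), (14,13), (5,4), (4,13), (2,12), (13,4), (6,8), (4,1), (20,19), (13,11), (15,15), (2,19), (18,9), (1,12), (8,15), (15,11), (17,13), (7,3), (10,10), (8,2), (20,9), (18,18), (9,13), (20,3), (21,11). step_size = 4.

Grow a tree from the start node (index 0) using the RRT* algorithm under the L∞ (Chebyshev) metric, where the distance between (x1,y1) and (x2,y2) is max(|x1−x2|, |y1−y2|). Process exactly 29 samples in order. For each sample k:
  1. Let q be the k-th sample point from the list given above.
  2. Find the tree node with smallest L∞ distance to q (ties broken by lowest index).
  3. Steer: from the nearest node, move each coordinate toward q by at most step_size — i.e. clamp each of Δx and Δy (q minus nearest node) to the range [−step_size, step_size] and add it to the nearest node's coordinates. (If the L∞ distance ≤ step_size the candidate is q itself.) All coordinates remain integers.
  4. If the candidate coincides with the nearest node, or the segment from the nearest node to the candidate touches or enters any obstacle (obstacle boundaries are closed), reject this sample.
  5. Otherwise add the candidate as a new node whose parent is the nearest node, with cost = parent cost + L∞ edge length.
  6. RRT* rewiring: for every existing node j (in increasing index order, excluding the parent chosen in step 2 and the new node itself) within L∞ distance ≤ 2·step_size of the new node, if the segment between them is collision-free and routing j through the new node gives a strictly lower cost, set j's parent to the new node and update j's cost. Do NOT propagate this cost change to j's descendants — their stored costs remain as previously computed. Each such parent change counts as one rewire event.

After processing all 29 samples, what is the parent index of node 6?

Parent of node 6: 1

1. q=(22,1) nearest=0 d=22 new=(4,1) → add node 1 parent=0 cost=4
2. q=(22,8) nearest=1 d=18 new=(8,5) → add node 2 parent=1 cost=8
3. q=(0,3) nearest=0 d=1 new=(0,3) → add node 3 parent=0 cost=1
4. q=(22,9) nearest=2 d=14 new=(12,9) → add node 4 parent=2 cost=12
5. q=(5,9) nearest=2 d=4 new=(5,9) → add node 5 parent=2 cost=12
6. q=(14,13) nearest=4 d=4 new=(14,13) → blocked by [10,15]×[10,13], reject
7. q=(5,4) nearest=1 d=3 new=(5,4) → add node 6 parent=1 cost=7
8. q=(4,13) nearest=5 d=4 new=(4,13) → add node 7 parent=5 cost=16
9. q=(2,12) nearest=7 d=2 new=(2,12) → add node 8 parent=7 cost=18
10. q=(13,4) nearest=2 d=5 new=(12,4) → add node 9 parent=2 cost=12
11. q=(6,8) nearest=5 d=1 new=(6,8) → add node 10 parent=5 cost=13; rewire 8→10 (17<18)
12. q=(4,1) nearest=1 d=0 → coincident, reject
13. q=(20,19) nearest=4 d=10 new=(16,13) → blocked by [10,15]×[10,13], reject
14. q=(13,11) nearest=4 d=2 new=(13,11) → blocked by [10,15]×[10,13], reject
15. q=(15,15) nearest=4 d=6 new=(15,13) → blocked by [10,15]×[10,13], reject
16. q=(2,19) nearest=7 d=6 new=(2,17) → add node 11 parent=7 cost=20
17. q=(18,9) nearest=4 d=6 new=(16,9) → add node 12 parent=4 cost=16
18. q=(1,12) nearest=8 d=1 new=(1,12) → add node 13 parent=8 cost=18
19. q=(8,15) nearest=7 d=4 new=(8,15) → add node 14 parent=7 cost=20
20. q=(15,11) nearest=12 d=2 new=(15,11) → blocked by [10,15]×[10,13], reject
21. q=(17,13) nearest=12 d=4 new=(17,13) → add node 15 parent=12 cost=20
22. q=(7,3) nearest=2 d=2 new=(7,3) → add node 16 parent=2 cost=10
23. q=(10,10) nearest=4 d=2 new=(10,10) → blocked by [10,15]×[10,13], reject
24. q=(8,2) nearest=16 d=1 new=(8,2) → add node 17 parent=16 cost=11
25. q=(20,9) nearest=12 d=4 new=(20,9) → add node 18 parent=12 cost=20
26. q=(18,18) nearest=15 d=5 new=(18,17) → add node 19 parent=15 cost=24
27. q=(9,13) nearest=14 d=2 new=(9,13) → add node 20 parent=14 cost=22
28. q=(20,3) nearest=12 d=6 new=(20,5) → add node 21 parent=12 cost=20
29. q=(21,11) nearest=18 d=2 new=(21,11) → add node 22 parent=18 cost=22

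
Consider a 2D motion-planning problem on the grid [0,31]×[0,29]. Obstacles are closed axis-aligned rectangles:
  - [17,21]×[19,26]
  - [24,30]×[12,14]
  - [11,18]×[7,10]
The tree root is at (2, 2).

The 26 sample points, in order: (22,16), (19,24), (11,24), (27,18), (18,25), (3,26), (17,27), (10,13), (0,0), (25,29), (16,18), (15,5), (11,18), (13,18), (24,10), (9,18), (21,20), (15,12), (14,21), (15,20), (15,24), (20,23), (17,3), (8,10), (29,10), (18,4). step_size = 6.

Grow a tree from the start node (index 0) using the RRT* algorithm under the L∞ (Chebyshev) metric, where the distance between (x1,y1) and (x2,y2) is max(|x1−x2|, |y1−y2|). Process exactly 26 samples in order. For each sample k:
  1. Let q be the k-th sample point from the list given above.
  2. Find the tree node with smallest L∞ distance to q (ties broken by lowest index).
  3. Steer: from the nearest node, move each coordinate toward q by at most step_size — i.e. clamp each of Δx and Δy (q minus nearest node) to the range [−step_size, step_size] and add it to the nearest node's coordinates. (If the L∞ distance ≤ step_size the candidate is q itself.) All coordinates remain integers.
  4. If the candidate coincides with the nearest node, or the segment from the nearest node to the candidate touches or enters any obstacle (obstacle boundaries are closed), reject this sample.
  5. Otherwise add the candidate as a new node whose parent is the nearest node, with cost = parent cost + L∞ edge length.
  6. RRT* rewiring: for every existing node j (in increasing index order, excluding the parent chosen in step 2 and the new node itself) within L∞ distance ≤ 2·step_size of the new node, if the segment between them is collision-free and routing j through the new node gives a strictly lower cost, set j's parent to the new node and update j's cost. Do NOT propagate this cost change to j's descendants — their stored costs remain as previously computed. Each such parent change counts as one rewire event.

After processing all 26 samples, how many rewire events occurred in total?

1. q=(22,16) nearest=0 d=20 new=(8,8) → add node 1 parent=0 cost=6
2. q=(19,24) nearest=1 d=16 new=(14,14) → add node 2 parent=1 cost=12
3. q=(11,24) nearest=2 d=10 new=(11,20) → add node 3 parent=2 cost=18
4. q=(27,18) nearest=2 d=13 new=(20,18) → add node 4 parent=2 cost=18
5. q=(18,25) nearest=3 d=7 new=(17,25) → blocked by [17,21]×[19,26], reject
6. q=(3,26) nearest=3 d=8 new=(5,26) → add node 5 parent=3 cost=24
7. q=(17,27) nearest=3 d=7 new=(17,26) → blocked by [17,21]×[19,26], reject
8. q=(10,13) nearest=2 d=4 new=(10,13) → add node 6 parent=2 cost=16
9. q=(0,0) nearest=0 d=2 new=(0,0) → add node 7 parent=0 cost=2
10. q=(25,29) nearest=4 d=11 new=(25,24) → blocked by [17,21]×[19,26], reject
11. q=(16,18) nearest=2 d=4 new=(16,18) → add node 8 parent=2 cost=16
12. q=(15,5) nearest=1 d=7 new=(14,5) → add node 9 parent=1 cost=12
13. q=(11,18) nearest=3 d=2 new=(11,18) → add node 10 parent=3 cost=20
14. q=(13,18) nearest=3 d=2 new=(13,18) → add node 11 parent=3 cost=20
15. q=(24,10) nearest=4 d=8 new=(24,12) → blocked by [24,30]×[12,14], reject
16. q=(9,18) nearest=3 d=2 new=(9,18) → add node 12 parent=3 cost=20
17. q=(21,20) nearest=4 d=2 new=(21,20) → blocked by [17,21]×[19,26], reject
18. q=(15,12) nearest=2 d=2 new=(15,12) → add node 13 parent=2 cost=14
19. q=(14,21) nearest=3 d=3 new=(14,21) → add node 14 parent=3 cost=21
20. q=(15,20) nearest=14 d=1 new=(15,20) → add node 15 parent=14 cost=22
21. q=(15,24) nearest=14 d=3 new=(15,24) → add node 16 parent=14 cost=24
22. q=(20,23) nearest=4 d=5 new=(20,23) → blocked by [17,21]×[19,26], reject
23. q=(17,3) nearest=9 d=3 new=(17,3) → add node 17 parent=9 cost=15
24. q=(8,10) nearest=1 d=2 new=(8,10) → add node 18 parent=1 cost=8; rewire 6→18 (11<16); rewire 10→18 (16<20); rewire 11→18 (16<20); rewire 12→18 (16<20); rewire 14→18 (19<21); rewire 15→18 (18<22)
25. q=(29,10) nearest=4 d=9 new=(26,12) → blocked by [24,30]×[12,14], reject
26. q=(18,4) nearest=17 d=1 new=(18,4) → add node 19 parent=17 cost=16

Rewire events: 6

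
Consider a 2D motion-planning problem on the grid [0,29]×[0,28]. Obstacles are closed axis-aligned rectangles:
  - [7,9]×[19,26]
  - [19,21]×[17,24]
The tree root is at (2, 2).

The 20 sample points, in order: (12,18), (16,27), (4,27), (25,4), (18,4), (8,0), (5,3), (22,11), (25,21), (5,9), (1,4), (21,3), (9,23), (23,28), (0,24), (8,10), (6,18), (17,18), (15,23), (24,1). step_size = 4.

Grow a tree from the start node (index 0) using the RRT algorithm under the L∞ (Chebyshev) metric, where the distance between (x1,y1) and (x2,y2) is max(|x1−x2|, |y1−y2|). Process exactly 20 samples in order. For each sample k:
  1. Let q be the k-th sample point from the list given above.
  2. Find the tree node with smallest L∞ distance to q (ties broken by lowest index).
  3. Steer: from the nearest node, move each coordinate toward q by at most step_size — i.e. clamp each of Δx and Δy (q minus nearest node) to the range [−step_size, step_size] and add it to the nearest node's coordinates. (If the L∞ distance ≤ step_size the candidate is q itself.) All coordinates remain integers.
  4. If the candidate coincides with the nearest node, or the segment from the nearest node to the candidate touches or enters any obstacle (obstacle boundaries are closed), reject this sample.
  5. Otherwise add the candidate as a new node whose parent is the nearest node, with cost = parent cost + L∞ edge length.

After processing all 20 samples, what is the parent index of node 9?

Parent of node 9: 8

1. q=(12,18) nearest=0 d=16 new=(6,6) → add node 1 parent=0 cost=4
2. q=(16,27) nearest=1 d=21 new=(10,10) → add node 2 parent=1 cost=8
3. q=(4,27) nearest=2 d=17 new=(6,14) → add node 3 parent=2 cost=12
4. q=(25,4) nearest=2 d=15 new=(14,6) → add node 4 parent=2 cost=12
5. q=(18,4) nearest=4 d=4 new=(18,4) → add node 5 parent=4 cost=16
6. q=(8,0) nearest=0 d=6 new=(6,0) → add node 6 parent=0 cost=4
7. q=(5,3) nearest=0 d=3 new=(5,3) → add node 7 parent=0 cost=3
8. q=(22,11) nearest=5 d=7 new=(22,8) → add node 8 parent=5 cost=20
9. q=(25,21) nearest=8 d=13 new=(25,12) → add node 9 parent=8 cost=24
10. q=(5,9) nearest=1 d=3 new=(5,9) → add node 10 parent=1 cost=7
11. q=(1,4) nearest=0 d=2 new=(1,4) → add node 11 parent=0 cost=2
12. q=(21,3) nearest=5 d=3 new=(21,3) → add node 12 parent=5 cost=19
13. q=(9,23) nearest=3 d=9 new=(9,18) → add node 13 parent=3 cost=16
14. q=(23,28) nearest=13 d=14 new=(13,22) → add node 14 parent=13 cost=20
15. q=(0,24) nearest=13 d=9 new=(5,22) → blocked by [7,9]×[19,26], reject
16. q=(8,10) nearest=2 d=2 new=(8,10) → add node 15 parent=2 cost=10
17. q=(6,18) nearest=13 d=3 new=(6,18) → add node 16 parent=13 cost=19
18. q=(17,18) nearest=14 d=4 new=(17,18) → add node 17 parent=14 cost=24
19. q=(15,23) nearest=14 d=2 new=(15,23) → add node 18 parent=14 cost=22
20. q=(24,1) nearest=12 d=3 new=(24,1) → add node 19 parent=12 cost=22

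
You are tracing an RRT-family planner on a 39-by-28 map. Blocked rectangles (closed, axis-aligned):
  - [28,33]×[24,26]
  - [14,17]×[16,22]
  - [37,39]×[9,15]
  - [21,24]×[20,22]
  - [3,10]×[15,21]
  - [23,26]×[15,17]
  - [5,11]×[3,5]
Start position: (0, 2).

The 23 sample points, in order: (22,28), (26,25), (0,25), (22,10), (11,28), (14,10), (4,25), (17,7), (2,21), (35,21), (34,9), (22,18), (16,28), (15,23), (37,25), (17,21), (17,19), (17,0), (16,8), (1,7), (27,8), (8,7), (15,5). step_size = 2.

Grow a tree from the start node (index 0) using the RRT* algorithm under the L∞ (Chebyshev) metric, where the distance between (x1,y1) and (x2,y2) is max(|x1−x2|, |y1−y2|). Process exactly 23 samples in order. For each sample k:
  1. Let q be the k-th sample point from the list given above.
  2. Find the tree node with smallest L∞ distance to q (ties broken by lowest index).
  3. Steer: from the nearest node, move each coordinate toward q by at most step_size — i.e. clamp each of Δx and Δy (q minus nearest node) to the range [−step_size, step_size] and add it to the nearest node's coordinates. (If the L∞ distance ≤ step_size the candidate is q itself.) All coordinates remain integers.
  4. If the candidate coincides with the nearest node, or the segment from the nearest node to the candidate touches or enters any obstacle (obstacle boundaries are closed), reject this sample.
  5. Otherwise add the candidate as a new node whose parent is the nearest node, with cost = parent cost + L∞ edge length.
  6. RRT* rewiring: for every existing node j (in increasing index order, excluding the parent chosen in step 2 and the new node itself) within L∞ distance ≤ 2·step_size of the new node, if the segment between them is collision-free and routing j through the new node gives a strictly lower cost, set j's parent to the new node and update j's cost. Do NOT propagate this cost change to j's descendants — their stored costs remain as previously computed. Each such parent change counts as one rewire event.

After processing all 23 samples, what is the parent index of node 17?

Parent of node 17: 11

1. q=(22,28) nearest=0 d=26 new=(2,4) → add node 1 parent=0 cost=2
2. q=(26,25) nearest=1 d=24 new=(4,6) → add node 2 parent=1 cost=4
3. q=(0,25) nearest=2 d=19 new=(2,8) → add node 3 parent=2 cost=6
4. q=(22,10) nearest=2 d=18 new=(6,8) → add node 4 parent=2 cost=6
5. q=(11,28) nearest=3 d=20 new=(4,10) → add node 5 parent=3 cost=8
6. q=(14,10) nearest=4 d=8 new=(8,10) → add node 6 parent=4 cost=8
7. q=(4,25) nearest=5 d=15 new=(4,12) → add node 7 parent=5 cost=10
8. q=(17,7) nearest=6 d=9 new=(10,8) → add node 8 parent=6 cost=10
9. q=(2,21) nearest=7 d=9 new=(2,14) → add node 9 parent=7 cost=12
10. q=(35,21) nearest=8 d=25 new=(12,10) → add node 10 parent=8 cost=12
11. q=(34,9) nearest=10 d=22 new=(14,9) → add node 11 parent=10 cost=14
12. q=(22,18) nearest=11 d=9 new=(16,11) → add node 12 parent=11 cost=16
13. q=(16,28) nearest=9 d=14 new=(4,16) → blocked by [3,10]×[15,21], reject
14. q=(15,23) nearest=7 d=11 new=(6,14) → add node 13 parent=7 cost=12
15. q=(37,25) nearest=12 d=21 new=(18,13) → add node 14 parent=12 cost=18
16. q=(17,21) nearest=14 d=8 new=(17,15) → add node 15 parent=14 cost=20
17. q=(17,19) nearest=15 d=4 new=(17,17) → blocked by [14,17]×[16,22], reject
18. q=(17,0) nearest=8 d=8 new=(12,6) → add node 16 parent=8 cost=12
19. q=(16,8) nearest=11 d=2 new=(16,8) → add node 17 parent=11 cost=16
20. q=(1,7) nearest=3 d=1 new=(1,7) → add node 18 parent=3 cost=7
21. q=(27,8) nearest=14 d=9 new=(20,11) → add node 19 parent=14 cost=20
22. q=(8,7) nearest=4 d=2 new=(8,7) → add node 20 parent=4 cost=8
23. q=(15,5) nearest=16 d=3 new=(14,5) → add node 21 parent=16 cost=14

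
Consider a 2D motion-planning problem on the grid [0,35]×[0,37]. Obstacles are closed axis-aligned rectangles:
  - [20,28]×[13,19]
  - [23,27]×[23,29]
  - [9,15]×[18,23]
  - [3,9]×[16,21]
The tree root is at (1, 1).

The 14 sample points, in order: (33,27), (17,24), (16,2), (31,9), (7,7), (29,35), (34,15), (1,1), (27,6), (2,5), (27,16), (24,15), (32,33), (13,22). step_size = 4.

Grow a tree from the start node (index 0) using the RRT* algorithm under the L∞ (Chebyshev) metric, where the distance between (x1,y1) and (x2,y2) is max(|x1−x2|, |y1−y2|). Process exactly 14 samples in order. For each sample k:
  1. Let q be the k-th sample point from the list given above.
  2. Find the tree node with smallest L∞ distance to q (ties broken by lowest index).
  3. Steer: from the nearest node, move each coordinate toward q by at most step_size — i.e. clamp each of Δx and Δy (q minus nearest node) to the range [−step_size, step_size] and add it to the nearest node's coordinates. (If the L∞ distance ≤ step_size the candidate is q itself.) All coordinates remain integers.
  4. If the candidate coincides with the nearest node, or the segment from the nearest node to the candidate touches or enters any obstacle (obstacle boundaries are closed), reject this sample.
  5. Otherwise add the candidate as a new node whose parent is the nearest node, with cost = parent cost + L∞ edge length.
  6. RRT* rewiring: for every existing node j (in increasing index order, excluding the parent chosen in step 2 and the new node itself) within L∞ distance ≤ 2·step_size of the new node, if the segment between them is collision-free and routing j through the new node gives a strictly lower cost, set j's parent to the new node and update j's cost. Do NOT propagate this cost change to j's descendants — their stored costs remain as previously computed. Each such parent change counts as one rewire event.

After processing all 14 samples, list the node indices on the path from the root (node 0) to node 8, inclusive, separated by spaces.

1. q=(33,27) nearest=0 d=32 new=(5,5) → add node 1 parent=0 cost=4
2. q=(17,24) nearest=1 d=19 new=(9,9) → add node 2 parent=1 cost=8
3. q=(16,2) nearest=2 d=7 new=(13,5) → add node 3 parent=2 cost=12
4. q=(31,9) nearest=3 d=18 new=(17,9) → add node 4 parent=3 cost=16
5. q=(7,7) nearest=1 d=2 new=(7,7) → add node 5 parent=1 cost=6
6. q=(29,35) nearest=2 d=26 new=(13,13) → add node 6 parent=2 cost=12
7. q=(34,15) nearest=4 d=17 new=(21,13) → blocked by [20,28]×[13,19], reject
8. q=(1,1) nearest=0 d=0 → coincident, reject
9. q=(27,6) nearest=4 d=10 new=(21,6) → add node 7 parent=4 cost=20
10. q=(2,5) nearest=1 d=3 new=(2,5) → add node 8 parent=1 cost=7
11. q=(27,16) nearest=4 d=10 new=(21,13) → blocked by [20,28]×[13,19], reject
12. q=(24,15) nearest=4 d=7 new=(21,13) → blocked by [20,28]×[13,19], reject
13. q=(32,33) nearest=6 d=20 new=(17,17) → add node 9 parent=6 cost=16
14. q=(13,22) nearest=9 d=5 new=(13,21) → blocked by [9,15]×[18,23], reject

Path: 0 1 8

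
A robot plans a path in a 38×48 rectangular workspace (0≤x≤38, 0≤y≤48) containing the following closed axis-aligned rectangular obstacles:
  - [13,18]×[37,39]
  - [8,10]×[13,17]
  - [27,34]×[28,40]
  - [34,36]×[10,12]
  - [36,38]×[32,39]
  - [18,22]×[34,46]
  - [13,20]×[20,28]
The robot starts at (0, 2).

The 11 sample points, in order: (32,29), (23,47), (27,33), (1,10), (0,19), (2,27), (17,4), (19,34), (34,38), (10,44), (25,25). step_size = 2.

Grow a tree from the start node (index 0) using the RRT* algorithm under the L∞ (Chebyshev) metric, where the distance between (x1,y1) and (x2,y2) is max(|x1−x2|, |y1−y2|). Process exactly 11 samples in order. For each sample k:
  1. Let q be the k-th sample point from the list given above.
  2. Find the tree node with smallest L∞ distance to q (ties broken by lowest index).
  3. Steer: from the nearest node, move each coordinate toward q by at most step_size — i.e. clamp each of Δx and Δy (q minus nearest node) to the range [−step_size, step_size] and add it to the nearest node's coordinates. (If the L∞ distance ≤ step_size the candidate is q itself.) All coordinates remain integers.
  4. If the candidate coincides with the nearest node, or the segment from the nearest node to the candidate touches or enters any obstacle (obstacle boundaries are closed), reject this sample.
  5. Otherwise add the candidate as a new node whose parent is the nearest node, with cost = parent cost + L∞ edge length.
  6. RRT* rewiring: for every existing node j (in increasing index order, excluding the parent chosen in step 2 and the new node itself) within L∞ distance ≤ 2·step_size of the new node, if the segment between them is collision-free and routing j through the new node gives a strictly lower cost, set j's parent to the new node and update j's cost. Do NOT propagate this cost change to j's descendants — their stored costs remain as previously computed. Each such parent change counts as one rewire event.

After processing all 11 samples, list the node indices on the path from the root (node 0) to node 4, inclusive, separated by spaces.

Path: 0 1 2 4

1. q=(32,29) nearest=0 d=32 new=(2,4) → add node 1 parent=0 cost=2
2. q=(23,47) nearest=1 d=43 new=(4,6) → add node 2 parent=1 cost=4
3. q=(27,33) nearest=2 d=27 new=(6,8) → add node 3 parent=2 cost=6
4. q=(1,10) nearest=2 d=4 new=(2,8) → add node 4 parent=2 cost=6
5. q=(0,19) nearest=3 d=11 new=(4,10) → add node 5 parent=3 cost=8
6. q=(2,27) nearest=5 d=17 new=(2,12) → add node 6 parent=5 cost=10
7. q=(17,4) nearest=3 d=11 new=(8,6) → add node 7 parent=3 cost=8
8. q=(19,34) nearest=6 d=22 new=(4,14) → add node 8 parent=6 cost=12
9. q=(34,38) nearest=3 d=30 new=(8,10) → add node 9 parent=3 cost=8
10. q=(10,44) nearest=8 d=30 new=(6,16) → add node 10 parent=8 cost=14
11. q=(25,25) nearest=9 d=17 new=(10,12) → add node 11 parent=9 cost=10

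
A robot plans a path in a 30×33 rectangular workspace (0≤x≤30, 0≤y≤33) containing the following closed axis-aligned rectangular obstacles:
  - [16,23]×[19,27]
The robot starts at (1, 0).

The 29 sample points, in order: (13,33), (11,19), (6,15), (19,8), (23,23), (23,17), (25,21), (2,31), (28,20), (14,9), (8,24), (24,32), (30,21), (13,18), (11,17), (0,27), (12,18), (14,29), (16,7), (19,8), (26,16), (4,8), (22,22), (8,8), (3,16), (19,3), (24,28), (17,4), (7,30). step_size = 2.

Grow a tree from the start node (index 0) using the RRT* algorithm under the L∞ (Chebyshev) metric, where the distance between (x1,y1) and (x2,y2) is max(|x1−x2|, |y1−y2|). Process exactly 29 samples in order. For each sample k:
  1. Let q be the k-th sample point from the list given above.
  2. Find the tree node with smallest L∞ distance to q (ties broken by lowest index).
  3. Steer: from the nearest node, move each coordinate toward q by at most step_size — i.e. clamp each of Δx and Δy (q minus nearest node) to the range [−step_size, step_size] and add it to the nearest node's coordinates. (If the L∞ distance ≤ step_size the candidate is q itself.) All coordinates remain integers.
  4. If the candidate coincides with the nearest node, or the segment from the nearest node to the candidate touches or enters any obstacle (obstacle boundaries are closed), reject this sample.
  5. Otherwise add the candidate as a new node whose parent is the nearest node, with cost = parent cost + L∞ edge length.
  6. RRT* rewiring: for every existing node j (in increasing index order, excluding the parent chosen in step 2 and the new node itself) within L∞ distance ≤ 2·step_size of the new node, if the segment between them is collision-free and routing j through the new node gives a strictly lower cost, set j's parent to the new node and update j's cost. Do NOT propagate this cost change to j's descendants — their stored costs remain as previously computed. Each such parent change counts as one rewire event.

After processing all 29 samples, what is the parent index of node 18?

1. q=(13,33) nearest=0 d=33 new=(3,2) → add node 1 parent=0 cost=2
2. q=(11,19) nearest=1 d=17 new=(5,4) → add node 2 parent=1 cost=4
3. q=(6,15) nearest=2 d=11 new=(6,6) → add node 3 parent=2 cost=6
4. q=(19,8) nearest=3 d=13 new=(8,8) → add node 4 parent=3 cost=8
5. q=(23,23) nearest=4 d=15 new=(10,10) → add node 5 parent=4 cost=10
6. q=(23,17) nearest=5 d=13 new=(12,12) → add node 6 parent=5 cost=12
7. q=(25,21) nearest=6 d=13 new=(14,14) → add node 7 parent=6 cost=14
8. q=(2,31) nearest=7 d=17 new=(12,16) → add node 8 parent=7 cost=16
9. q=(28,20) nearest=7 d=14 new=(16,16) → add node 9 parent=7 cost=16
10. q=(14,9) nearest=6 d=3 new=(14,10) → add node 10 parent=6 cost=14
11. q=(8,24) nearest=8 d=8 new=(10,18) → add node 11 parent=8 cost=18
12. q=(24,32) nearest=11 d=14 new=(12,20) → add node 12 parent=11 cost=20
13. q=(30,21) nearest=9 d=14 new=(18,18) → add node 13 parent=9 cost=18
14. q=(13,18) nearest=8 d=2 new=(13,18) → add node 14 parent=8 cost=18
15. q=(11,17) nearest=8 d=1 new=(11,17) → add node 15 parent=8 cost=17
16. q=(0,27) nearest=11 d=10 new=(8,20) → add node 16 parent=11 cost=20
17. q=(12,18) nearest=14 d=1 new=(12,18) → add node 17 parent=14 cost=19
18. q=(14,29) nearest=12 d=9 new=(14,22) → add node 18 parent=12 cost=22
19. q=(16,7) nearest=10 d=3 new=(16,8) → add node 19 parent=10 cost=16
20. q=(19,8) nearest=19 d=3 new=(18,8) → add node 20 parent=19 cost=18
21. q=(26,16) nearest=13 d=8 new=(20,16) → add node 21 parent=13 cost=20
22. q=(4,8) nearest=3 d=2 new=(4,8) → add node 22 parent=3 cost=8
23. q=(22,22) nearest=13 d=4 new=(20,20) → blocked by [16,23]×[19,27], reject
24. q=(8,8) nearest=4 d=0 → coincident, reject
25. q=(3,16) nearest=16 d=5 new=(6,18) → add node 23 parent=16 cost=22
26. q=(19,3) nearest=19 d=5 new=(18,6) → add node 24 parent=19 cost=18
27. q=(24,28) nearest=13 d=10 new=(20,20) → blocked by [16,23]×[19,27], reject
28. q=(17,4) nearest=24 d=2 new=(17,4) → add node 25 parent=24 cost=20
29. q=(7,30) nearest=18 d=8 new=(12,24) → add node 26 parent=18 cost=24

Parent of node 18: 12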